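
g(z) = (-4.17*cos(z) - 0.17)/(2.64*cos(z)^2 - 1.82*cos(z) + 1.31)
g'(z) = (5.28*sin(z)*cos(z) - 1.82*sin(z))*(-4.17*cos(z) - 0.17)/(2.64*cos(z)^2 - 1.82*cos(z) + 1.31)^2 + 4.17*sin(z)/(2.64*cos(z)^2 - 1.82*cos(z) + 1.31)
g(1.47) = -0.51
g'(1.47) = 4.16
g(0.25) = -2.08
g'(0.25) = -0.33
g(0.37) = -2.13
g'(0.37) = -0.46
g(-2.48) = 0.71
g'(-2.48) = 0.01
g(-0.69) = -2.29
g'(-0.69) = 0.43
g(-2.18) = 0.69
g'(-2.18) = -0.21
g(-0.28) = -2.09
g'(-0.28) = 0.36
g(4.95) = -1.12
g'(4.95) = -4.55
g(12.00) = -2.23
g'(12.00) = 0.55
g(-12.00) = -2.23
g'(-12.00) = -0.55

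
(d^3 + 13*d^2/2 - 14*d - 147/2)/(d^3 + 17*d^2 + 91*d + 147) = (d - 7/2)/(d + 7)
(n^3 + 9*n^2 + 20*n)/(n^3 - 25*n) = (n + 4)/(n - 5)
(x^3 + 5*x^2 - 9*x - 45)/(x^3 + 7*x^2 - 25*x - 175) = (x^2 - 9)/(x^2 + 2*x - 35)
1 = 1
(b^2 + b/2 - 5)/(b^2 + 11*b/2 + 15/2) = (b - 2)/(b + 3)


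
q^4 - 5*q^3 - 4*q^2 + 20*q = q*(q - 5)*(q - 2)*(q + 2)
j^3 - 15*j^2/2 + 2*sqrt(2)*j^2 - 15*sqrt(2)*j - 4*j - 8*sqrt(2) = (j - 8)*(j + 1/2)*(j + 2*sqrt(2))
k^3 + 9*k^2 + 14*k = k*(k + 2)*(k + 7)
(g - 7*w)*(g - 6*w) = g^2 - 13*g*w + 42*w^2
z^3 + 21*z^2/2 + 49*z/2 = z*(z + 7/2)*(z + 7)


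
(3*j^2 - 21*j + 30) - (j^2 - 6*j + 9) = 2*j^2 - 15*j + 21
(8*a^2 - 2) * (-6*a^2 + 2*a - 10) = -48*a^4 + 16*a^3 - 68*a^2 - 4*a + 20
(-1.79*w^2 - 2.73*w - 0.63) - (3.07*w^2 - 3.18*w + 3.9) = -4.86*w^2 + 0.45*w - 4.53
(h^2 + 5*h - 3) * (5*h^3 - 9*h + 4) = 5*h^5 + 25*h^4 - 24*h^3 - 41*h^2 + 47*h - 12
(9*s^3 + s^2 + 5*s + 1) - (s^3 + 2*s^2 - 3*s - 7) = 8*s^3 - s^2 + 8*s + 8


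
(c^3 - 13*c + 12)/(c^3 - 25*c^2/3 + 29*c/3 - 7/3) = 3*(c^2 + c - 12)/(3*c^2 - 22*c + 7)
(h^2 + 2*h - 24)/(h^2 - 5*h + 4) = (h + 6)/(h - 1)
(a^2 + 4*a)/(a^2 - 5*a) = (a + 4)/(a - 5)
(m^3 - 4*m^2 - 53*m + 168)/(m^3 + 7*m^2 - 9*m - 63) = (m - 8)/(m + 3)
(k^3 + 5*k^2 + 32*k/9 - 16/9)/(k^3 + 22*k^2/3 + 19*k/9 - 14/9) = (3*k^2 + 16*k + 16)/(3*k^2 + 23*k + 14)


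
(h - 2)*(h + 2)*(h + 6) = h^3 + 6*h^2 - 4*h - 24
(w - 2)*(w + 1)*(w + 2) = w^3 + w^2 - 4*w - 4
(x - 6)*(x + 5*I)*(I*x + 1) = I*x^3 - 4*x^2 - 6*I*x^2 + 24*x + 5*I*x - 30*I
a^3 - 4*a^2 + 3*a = a*(a - 3)*(a - 1)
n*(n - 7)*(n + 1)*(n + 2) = n^4 - 4*n^3 - 19*n^2 - 14*n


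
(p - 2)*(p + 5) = p^2 + 3*p - 10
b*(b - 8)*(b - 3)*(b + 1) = b^4 - 10*b^3 + 13*b^2 + 24*b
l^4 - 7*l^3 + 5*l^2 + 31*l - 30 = (l - 5)*(l - 3)*(l - 1)*(l + 2)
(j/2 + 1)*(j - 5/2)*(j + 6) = j^3/2 + 11*j^2/4 - 4*j - 15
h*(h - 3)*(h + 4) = h^3 + h^2 - 12*h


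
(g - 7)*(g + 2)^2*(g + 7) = g^4 + 4*g^3 - 45*g^2 - 196*g - 196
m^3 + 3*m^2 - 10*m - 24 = (m - 3)*(m + 2)*(m + 4)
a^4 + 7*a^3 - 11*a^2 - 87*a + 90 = (a - 3)*(a - 1)*(a + 5)*(a + 6)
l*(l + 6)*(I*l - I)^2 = -l^4 - 4*l^3 + 11*l^2 - 6*l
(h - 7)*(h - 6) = h^2 - 13*h + 42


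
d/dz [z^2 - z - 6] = 2*z - 1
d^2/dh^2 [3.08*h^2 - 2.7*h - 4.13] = 6.16000000000000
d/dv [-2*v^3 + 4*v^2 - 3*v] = -6*v^2 + 8*v - 3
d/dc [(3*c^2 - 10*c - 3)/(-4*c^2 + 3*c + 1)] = (-31*c^2 - 18*c - 1)/(16*c^4 - 24*c^3 + c^2 + 6*c + 1)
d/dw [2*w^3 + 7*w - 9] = 6*w^2 + 7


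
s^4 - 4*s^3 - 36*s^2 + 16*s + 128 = (s - 8)*(s - 2)*(s + 2)*(s + 4)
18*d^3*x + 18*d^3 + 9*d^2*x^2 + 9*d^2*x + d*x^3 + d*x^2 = (3*d + x)*(6*d + x)*(d*x + d)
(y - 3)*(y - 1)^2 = y^3 - 5*y^2 + 7*y - 3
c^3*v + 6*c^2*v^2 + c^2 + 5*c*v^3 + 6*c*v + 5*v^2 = (c + v)*(c + 5*v)*(c*v + 1)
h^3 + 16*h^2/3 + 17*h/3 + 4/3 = (h + 1/3)*(h + 1)*(h + 4)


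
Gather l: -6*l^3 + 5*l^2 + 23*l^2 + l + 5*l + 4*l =-6*l^3 + 28*l^2 + 10*l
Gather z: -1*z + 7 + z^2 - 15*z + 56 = z^2 - 16*z + 63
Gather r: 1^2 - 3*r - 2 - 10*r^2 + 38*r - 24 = -10*r^2 + 35*r - 25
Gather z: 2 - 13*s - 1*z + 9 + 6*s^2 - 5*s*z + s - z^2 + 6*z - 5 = 6*s^2 - 12*s - z^2 + z*(5 - 5*s) + 6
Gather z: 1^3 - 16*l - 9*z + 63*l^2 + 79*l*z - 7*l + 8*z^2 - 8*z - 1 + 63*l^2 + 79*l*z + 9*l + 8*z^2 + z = 126*l^2 - 14*l + 16*z^2 + z*(158*l - 16)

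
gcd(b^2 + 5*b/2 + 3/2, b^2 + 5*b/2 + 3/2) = b^2 + 5*b/2 + 3/2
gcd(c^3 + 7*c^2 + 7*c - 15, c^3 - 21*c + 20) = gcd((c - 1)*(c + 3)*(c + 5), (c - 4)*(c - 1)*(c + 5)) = c^2 + 4*c - 5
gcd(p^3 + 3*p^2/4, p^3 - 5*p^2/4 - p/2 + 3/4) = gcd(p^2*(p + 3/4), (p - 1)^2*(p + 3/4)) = p + 3/4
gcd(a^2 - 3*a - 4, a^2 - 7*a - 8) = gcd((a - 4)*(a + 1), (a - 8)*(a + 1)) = a + 1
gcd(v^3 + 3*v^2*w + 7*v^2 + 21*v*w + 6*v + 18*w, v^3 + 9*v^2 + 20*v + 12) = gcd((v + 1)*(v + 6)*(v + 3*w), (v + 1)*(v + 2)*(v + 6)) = v^2 + 7*v + 6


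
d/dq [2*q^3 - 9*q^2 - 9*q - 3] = 6*q^2 - 18*q - 9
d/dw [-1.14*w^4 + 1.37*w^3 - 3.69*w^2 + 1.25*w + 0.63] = -4.56*w^3 + 4.11*w^2 - 7.38*w + 1.25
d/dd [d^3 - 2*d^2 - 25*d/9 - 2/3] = 3*d^2 - 4*d - 25/9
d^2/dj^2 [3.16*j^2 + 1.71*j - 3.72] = 6.32000000000000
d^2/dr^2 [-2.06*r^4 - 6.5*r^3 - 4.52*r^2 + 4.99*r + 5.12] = -24.72*r^2 - 39.0*r - 9.04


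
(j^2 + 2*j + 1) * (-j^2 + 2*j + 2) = -j^4 + 5*j^2 + 6*j + 2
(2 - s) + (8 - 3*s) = 10 - 4*s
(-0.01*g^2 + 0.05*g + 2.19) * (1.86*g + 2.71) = -0.0186*g^3 + 0.0659*g^2 + 4.2089*g + 5.9349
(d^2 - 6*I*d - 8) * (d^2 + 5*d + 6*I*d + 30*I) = d^4 + 5*d^3 + 28*d^2 + 140*d - 48*I*d - 240*I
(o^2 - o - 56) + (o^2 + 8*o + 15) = 2*o^2 + 7*o - 41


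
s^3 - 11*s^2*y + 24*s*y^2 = s*(s - 8*y)*(s - 3*y)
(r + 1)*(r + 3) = r^2 + 4*r + 3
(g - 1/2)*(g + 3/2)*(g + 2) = g^3 + 3*g^2 + 5*g/4 - 3/2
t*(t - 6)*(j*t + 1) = j*t^3 - 6*j*t^2 + t^2 - 6*t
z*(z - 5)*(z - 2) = z^3 - 7*z^2 + 10*z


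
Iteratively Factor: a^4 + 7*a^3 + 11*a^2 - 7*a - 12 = (a + 1)*(a^3 + 6*a^2 + 5*a - 12) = (a + 1)*(a + 4)*(a^2 + 2*a - 3) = (a + 1)*(a + 3)*(a + 4)*(a - 1)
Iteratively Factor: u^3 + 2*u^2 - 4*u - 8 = (u + 2)*(u^2 - 4) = (u + 2)^2*(u - 2)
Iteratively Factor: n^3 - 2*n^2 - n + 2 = (n - 1)*(n^2 - n - 2) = (n - 1)*(n + 1)*(n - 2)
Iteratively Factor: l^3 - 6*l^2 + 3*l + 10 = (l - 5)*(l^2 - l - 2) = (l - 5)*(l - 2)*(l + 1)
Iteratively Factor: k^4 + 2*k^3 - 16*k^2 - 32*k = (k + 4)*(k^3 - 2*k^2 - 8*k) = (k - 4)*(k + 4)*(k^2 + 2*k) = (k - 4)*(k + 2)*(k + 4)*(k)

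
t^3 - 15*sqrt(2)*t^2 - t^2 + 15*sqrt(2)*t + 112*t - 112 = (t - 1)*(t - 8*sqrt(2))*(t - 7*sqrt(2))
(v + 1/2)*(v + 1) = v^2 + 3*v/2 + 1/2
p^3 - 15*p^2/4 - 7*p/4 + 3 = (p - 4)*(p - 3/4)*(p + 1)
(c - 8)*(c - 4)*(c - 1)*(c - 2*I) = c^4 - 13*c^3 - 2*I*c^3 + 44*c^2 + 26*I*c^2 - 32*c - 88*I*c + 64*I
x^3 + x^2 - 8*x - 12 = (x - 3)*(x + 2)^2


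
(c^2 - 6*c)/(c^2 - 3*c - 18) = c/(c + 3)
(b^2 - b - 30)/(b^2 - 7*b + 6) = (b + 5)/(b - 1)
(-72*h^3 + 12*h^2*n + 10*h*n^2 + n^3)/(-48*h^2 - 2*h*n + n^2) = (12*h^2 - 4*h*n - n^2)/(8*h - n)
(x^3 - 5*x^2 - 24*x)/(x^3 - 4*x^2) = (x^2 - 5*x - 24)/(x*(x - 4))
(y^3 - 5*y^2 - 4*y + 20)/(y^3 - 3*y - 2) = (y^2 - 3*y - 10)/(y^2 + 2*y + 1)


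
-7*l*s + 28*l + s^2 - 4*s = (-7*l + s)*(s - 4)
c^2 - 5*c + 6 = (c - 3)*(c - 2)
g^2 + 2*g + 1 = (g + 1)^2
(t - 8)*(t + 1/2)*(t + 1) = t^3 - 13*t^2/2 - 23*t/2 - 4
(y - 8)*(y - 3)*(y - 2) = y^3 - 13*y^2 + 46*y - 48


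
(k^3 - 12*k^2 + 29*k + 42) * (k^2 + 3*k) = k^5 - 9*k^4 - 7*k^3 + 129*k^2 + 126*k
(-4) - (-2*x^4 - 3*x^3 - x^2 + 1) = 2*x^4 + 3*x^3 + x^2 - 5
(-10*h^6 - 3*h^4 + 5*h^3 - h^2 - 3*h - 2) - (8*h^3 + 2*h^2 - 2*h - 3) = -10*h^6 - 3*h^4 - 3*h^3 - 3*h^2 - h + 1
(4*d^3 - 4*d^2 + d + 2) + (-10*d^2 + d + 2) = 4*d^3 - 14*d^2 + 2*d + 4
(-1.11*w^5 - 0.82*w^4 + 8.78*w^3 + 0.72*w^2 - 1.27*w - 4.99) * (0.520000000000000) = -0.5772*w^5 - 0.4264*w^4 + 4.5656*w^3 + 0.3744*w^2 - 0.6604*w - 2.5948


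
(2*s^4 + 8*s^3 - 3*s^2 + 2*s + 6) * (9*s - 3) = 18*s^5 + 66*s^4 - 51*s^3 + 27*s^2 + 48*s - 18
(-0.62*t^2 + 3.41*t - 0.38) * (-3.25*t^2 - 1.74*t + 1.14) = 2.015*t^4 - 10.0037*t^3 - 5.4052*t^2 + 4.5486*t - 0.4332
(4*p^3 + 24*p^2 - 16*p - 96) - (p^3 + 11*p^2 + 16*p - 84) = 3*p^3 + 13*p^2 - 32*p - 12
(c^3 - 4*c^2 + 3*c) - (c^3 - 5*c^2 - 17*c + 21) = c^2 + 20*c - 21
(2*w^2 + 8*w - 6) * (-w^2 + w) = -2*w^4 - 6*w^3 + 14*w^2 - 6*w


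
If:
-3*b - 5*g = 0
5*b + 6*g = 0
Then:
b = 0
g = 0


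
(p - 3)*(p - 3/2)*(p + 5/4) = p^3 - 13*p^2/4 - 9*p/8 + 45/8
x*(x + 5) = x^2 + 5*x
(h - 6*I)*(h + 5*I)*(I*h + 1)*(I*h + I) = -h^4 - h^3 + 2*I*h^3 - 29*h^2 + 2*I*h^2 - 29*h + 30*I*h + 30*I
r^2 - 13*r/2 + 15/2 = (r - 5)*(r - 3/2)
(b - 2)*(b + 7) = b^2 + 5*b - 14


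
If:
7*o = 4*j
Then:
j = 7*o/4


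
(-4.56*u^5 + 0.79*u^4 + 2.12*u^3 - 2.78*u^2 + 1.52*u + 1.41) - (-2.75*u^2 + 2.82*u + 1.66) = -4.56*u^5 + 0.79*u^4 + 2.12*u^3 - 0.0299999999999998*u^2 - 1.3*u - 0.25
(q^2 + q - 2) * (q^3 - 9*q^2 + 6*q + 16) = q^5 - 8*q^4 - 5*q^3 + 40*q^2 + 4*q - 32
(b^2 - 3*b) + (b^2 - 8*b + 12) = 2*b^2 - 11*b + 12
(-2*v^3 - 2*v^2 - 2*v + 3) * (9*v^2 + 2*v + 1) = -18*v^5 - 22*v^4 - 24*v^3 + 21*v^2 + 4*v + 3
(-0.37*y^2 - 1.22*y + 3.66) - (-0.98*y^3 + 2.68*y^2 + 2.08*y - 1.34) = 0.98*y^3 - 3.05*y^2 - 3.3*y + 5.0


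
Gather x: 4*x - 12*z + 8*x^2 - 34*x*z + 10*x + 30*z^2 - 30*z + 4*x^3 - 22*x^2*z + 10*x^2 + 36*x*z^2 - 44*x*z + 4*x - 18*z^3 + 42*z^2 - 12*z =4*x^3 + x^2*(18 - 22*z) + x*(36*z^2 - 78*z + 18) - 18*z^3 + 72*z^2 - 54*z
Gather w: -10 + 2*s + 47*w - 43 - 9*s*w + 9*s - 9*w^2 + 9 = 11*s - 9*w^2 + w*(47 - 9*s) - 44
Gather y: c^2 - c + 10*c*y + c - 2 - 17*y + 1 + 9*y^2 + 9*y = c^2 + 9*y^2 + y*(10*c - 8) - 1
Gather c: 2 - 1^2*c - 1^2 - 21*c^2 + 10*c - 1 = -21*c^2 + 9*c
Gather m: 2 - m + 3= 5 - m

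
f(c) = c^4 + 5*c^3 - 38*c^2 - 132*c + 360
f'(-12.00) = -3972.00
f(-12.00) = 8568.00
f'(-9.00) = -1149.00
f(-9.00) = 1386.00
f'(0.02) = -133.51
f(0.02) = 357.34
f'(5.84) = 732.45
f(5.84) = 452.18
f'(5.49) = 564.74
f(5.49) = 225.77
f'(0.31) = -154.00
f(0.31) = 315.59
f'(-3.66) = 150.98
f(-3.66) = 268.39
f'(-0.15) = -120.28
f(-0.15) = 378.93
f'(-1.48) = 0.37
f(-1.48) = 460.71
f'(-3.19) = 133.23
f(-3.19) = 335.63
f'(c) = 4*c^3 + 15*c^2 - 76*c - 132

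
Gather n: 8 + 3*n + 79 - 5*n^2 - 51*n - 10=-5*n^2 - 48*n + 77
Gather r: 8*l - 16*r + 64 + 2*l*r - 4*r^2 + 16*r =2*l*r + 8*l - 4*r^2 + 64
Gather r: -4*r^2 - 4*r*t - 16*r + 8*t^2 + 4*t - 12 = -4*r^2 + r*(-4*t - 16) + 8*t^2 + 4*t - 12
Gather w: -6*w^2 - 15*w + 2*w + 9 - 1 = -6*w^2 - 13*w + 8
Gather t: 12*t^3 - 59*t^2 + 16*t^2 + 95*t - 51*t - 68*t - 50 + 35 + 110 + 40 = 12*t^3 - 43*t^2 - 24*t + 135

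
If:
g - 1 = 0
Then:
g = 1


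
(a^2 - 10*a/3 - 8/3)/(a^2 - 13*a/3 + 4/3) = (3*a + 2)/(3*a - 1)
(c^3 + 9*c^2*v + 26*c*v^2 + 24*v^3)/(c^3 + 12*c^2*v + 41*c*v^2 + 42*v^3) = (c + 4*v)/(c + 7*v)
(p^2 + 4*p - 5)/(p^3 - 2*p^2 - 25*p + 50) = (p - 1)/(p^2 - 7*p + 10)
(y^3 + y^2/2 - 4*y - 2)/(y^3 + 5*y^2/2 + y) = (y - 2)/y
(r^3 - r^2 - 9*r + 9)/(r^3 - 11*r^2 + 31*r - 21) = (r + 3)/(r - 7)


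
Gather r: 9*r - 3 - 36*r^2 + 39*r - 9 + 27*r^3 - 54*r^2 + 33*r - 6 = 27*r^3 - 90*r^2 + 81*r - 18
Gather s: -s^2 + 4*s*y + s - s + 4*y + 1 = -s^2 + 4*s*y + 4*y + 1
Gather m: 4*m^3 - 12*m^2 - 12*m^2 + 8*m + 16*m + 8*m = 4*m^3 - 24*m^2 + 32*m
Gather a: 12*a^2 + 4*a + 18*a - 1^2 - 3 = 12*a^2 + 22*a - 4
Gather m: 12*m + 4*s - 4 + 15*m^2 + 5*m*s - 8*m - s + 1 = 15*m^2 + m*(5*s + 4) + 3*s - 3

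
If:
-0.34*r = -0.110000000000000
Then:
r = 0.32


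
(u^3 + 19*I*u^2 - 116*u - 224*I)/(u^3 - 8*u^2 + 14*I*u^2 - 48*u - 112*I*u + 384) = (u^2 + 11*I*u - 28)/(u^2 + u*(-8 + 6*I) - 48*I)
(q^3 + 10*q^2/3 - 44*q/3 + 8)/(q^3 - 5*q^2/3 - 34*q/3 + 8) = (q^2 + 4*q - 12)/(q^2 - q - 12)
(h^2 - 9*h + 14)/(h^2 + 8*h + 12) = (h^2 - 9*h + 14)/(h^2 + 8*h + 12)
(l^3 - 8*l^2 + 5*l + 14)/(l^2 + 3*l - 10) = (l^2 - 6*l - 7)/(l + 5)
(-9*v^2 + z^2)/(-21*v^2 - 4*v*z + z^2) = (-3*v + z)/(-7*v + z)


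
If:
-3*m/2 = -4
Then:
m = 8/3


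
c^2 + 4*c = c*(c + 4)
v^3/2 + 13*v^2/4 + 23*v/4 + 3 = (v/2 + 1/2)*(v + 3/2)*(v + 4)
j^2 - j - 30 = (j - 6)*(j + 5)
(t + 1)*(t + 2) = t^2 + 3*t + 2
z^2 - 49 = (z - 7)*(z + 7)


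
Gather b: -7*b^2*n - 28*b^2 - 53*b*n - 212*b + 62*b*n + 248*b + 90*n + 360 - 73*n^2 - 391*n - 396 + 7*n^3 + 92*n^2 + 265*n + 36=b^2*(-7*n - 28) + b*(9*n + 36) + 7*n^3 + 19*n^2 - 36*n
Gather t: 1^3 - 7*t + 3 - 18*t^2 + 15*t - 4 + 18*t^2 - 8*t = 0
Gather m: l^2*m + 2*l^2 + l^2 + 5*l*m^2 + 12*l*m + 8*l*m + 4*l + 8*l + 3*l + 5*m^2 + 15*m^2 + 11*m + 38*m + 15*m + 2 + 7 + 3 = 3*l^2 + 15*l + m^2*(5*l + 20) + m*(l^2 + 20*l + 64) + 12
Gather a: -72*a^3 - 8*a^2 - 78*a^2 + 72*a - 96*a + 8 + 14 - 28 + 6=-72*a^3 - 86*a^2 - 24*a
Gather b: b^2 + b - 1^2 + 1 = b^2 + b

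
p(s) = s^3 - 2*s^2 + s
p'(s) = 3*s^2 - 4*s + 1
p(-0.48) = -1.05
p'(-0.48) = 3.61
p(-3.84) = -89.95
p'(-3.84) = 60.60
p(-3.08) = -51.27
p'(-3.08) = 41.78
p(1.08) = 0.01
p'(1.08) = 0.18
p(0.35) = 0.15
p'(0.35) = -0.03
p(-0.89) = -3.18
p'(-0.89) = 6.94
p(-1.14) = -5.22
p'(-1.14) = 9.46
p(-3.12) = -52.96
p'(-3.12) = 42.68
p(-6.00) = -294.00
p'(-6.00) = 133.00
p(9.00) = 576.00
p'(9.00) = 208.00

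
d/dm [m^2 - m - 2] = 2*m - 1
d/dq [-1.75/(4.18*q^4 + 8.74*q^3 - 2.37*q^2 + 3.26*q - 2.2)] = (29.26*q^3 + 45.885*q^2 - 8.295*q + 5.705)/(4.18*q^4 + 8.74*q^3 - 2.37*q^2 + 3.26*q - 2.2)^2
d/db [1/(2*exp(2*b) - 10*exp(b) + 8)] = (5/2 - exp(b))*exp(b)/(exp(2*b) - 5*exp(b) + 4)^2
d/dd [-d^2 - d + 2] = -2*d - 1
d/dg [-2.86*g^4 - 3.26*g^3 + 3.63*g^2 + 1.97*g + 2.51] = -11.44*g^3 - 9.78*g^2 + 7.26*g + 1.97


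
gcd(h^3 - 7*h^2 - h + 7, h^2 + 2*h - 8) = 1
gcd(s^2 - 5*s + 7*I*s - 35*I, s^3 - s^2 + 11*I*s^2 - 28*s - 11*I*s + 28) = s + 7*I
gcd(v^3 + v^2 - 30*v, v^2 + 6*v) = v^2 + 6*v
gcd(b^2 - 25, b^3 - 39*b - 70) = b + 5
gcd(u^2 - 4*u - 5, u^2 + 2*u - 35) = u - 5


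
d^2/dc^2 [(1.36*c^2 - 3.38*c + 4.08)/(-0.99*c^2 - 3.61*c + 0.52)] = (-1.77635683940025e-15*c^4 + 16.346484*c^3 - 28.193616*c^2 - 77.048928*c - 98.58832)/(0.970299*c^6 + 10.614483*c^5 + 37.176381*c^4 + 35.895313*c^3 - 19.526988*c^2 + 2.928432*c - 0.140608)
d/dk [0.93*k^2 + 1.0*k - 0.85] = 1.86*k + 1.0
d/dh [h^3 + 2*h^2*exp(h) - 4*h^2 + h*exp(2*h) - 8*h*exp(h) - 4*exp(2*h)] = 2*h^2*exp(h) + 3*h^2 + 2*h*exp(2*h) - 4*h*exp(h) - 8*h - 7*exp(2*h) - 8*exp(h)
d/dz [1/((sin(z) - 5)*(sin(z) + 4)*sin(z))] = (-3*cos(z) + 2/tan(z) + 20*cos(z)/sin(z)^2)/((sin(z) - 5)^2*(sin(z) + 4)^2)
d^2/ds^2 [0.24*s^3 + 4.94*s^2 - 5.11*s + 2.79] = 1.44*s + 9.88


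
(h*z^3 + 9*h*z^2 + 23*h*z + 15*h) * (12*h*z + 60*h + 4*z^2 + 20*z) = 12*h^2*z^4 + 168*h^2*z^3 + 816*h^2*z^2 + 1560*h^2*z + 900*h^2 + 4*h*z^5 + 56*h*z^4 + 272*h*z^3 + 520*h*z^2 + 300*h*z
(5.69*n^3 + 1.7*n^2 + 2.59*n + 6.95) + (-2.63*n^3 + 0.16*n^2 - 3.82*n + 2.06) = 3.06*n^3 + 1.86*n^2 - 1.23*n + 9.01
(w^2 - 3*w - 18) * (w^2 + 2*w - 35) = w^4 - w^3 - 59*w^2 + 69*w + 630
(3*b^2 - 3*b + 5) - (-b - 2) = 3*b^2 - 2*b + 7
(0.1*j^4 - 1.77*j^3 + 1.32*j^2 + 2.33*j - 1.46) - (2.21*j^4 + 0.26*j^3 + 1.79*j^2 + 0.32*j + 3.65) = -2.11*j^4 - 2.03*j^3 - 0.47*j^2 + 2.01*j - 5.11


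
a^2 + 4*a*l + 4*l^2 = (a + 2*l)^2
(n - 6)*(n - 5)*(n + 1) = n^3 - 10*n^2 + 19*n + 30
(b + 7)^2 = b^2 + 14*b + 49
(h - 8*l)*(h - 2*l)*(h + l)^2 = h^4 - 8*h^3*l - 3*h^2*l^2 + 22*h*l^3 + 16*l^4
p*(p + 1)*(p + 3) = p^3 + 4*p^2 + 3*p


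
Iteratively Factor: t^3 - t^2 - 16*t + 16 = (t - 1)*(t^2 - 16) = (t - 4)*(t - 1)*(t + 4)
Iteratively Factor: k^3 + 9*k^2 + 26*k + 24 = (k + 3)*(k^2 + 6*k + 8) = (k + 3)*(k + 4)*(k + 2)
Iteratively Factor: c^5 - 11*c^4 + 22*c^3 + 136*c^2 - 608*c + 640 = (c - 4)*(c^4 - 7*c^3 - 6*c^2 + 112*c - 160) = (c - 4)^2*(c^3 - 3*c^2 - 18*c + 40) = (c - 4)^2*(c + 4)*(c^2 - 7*c + 10) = (c - 4)^2*(c - 2)*(c + 4)*(c - 5)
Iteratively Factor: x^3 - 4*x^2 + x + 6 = (x - 3)*(x^2 - x - 2) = (x - 3)*(x + 1)*(x - 2)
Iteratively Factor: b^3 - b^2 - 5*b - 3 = (b + 1)*(b^2 - 2*b - 3) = (b - 3)*(b + 1)*(b + 1)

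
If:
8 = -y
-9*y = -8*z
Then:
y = -8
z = -9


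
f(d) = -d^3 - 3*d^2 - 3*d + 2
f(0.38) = 0.37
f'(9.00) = -300.00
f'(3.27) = -54.70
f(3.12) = -66.93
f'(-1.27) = -0.22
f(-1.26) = 3.02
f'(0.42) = -6.05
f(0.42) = 0.14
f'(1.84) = -24.20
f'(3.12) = -50.92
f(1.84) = -19.91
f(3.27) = -74.85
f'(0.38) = -5.71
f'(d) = -3*d^2 - 6*d - 3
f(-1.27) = 3.02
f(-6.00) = 128.00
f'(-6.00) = -75.00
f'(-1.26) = -0.20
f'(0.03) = -3.18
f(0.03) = 1.91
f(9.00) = -997.00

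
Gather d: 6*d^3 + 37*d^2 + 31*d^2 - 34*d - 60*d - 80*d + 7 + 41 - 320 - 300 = 6*d^3 + 68*d^2 - 174*d - 572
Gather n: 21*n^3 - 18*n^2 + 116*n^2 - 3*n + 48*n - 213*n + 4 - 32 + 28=21*n^3 + 98*n^2 - 168*n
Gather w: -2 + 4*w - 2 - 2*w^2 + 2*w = -2*w^2 + 6*w - 4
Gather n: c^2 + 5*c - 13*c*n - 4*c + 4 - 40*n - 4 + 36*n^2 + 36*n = c^2 + c + 36*n^2 + n*(-13*c - 4)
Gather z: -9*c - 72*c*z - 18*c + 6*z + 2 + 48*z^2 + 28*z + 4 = -27*c + 48*z^2 + z*(34 - 72*c) + 6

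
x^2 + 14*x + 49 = (x + 7)^2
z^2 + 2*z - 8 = (z - 2)*(z + 4)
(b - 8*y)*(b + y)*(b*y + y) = b^3*y - 7*b^2*y^2 + b^2*y - 8*b*y^3 - 7*b*y^2 - 8*y^3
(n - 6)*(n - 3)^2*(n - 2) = n^4 - 14*n^3 + 69*n^2 - 144*n + 108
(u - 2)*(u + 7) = u^2 + 5*u - 14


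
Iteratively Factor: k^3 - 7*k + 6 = (k + 3)*(k^2 - 3*k + 2) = (k - 1)*(k + 3)*(k - 2)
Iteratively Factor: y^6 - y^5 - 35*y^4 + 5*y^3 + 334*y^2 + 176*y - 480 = (y - 5)*(y^5 + 4*y^4 - 15*y^3 - 70*y^2 - 16*y + 96) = (y - 5)*(y - 4)*(y^4 + 8*y^3 + 17*y^2 - 2*y - 24) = (y - 5)*(y - 4)*(y + 2)*(y^3 + 6*y^2 + 5*y - 12) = (y - 5)*(y - 4)*(y - 1)*(y + 2)*(y^2 + 7*y + 12) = (y - 5)*(y - 4)*(y - 1)*(y + 2)*(y + 4)*(y + 3)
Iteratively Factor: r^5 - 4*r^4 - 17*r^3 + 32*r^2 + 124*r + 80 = (r + 2)*(r^4 - 6*r^3 - 5*r^2 + 42*r + 40) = (r - 4)*(r + 2)*(r^3 - 2*r^2 - 13*r - 10) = (r - 4)*(r + 2)^2*(r^2 - 4*r - 5) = (r - 5)*(r - 4)*(r + 2)^2*(r + 1)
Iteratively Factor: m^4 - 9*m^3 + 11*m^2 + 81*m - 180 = (m - 5)*(m^3 - 4*m^2 - 9*m + 36) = (m - 5)*(m - 3)*(m^2 - m - 12) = (m - 5)*(m - 3)*(m + 3)*(m - 4)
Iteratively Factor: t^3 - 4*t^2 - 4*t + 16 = (t - 4)*(t^2 - 4) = (t - 4)*(t - 2)*(t + 2)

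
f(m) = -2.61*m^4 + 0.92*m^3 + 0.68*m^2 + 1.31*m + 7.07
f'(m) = -10.44*m^3 + 2.76*m^2 + 1.36*m + 1.31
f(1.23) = 5.45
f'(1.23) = -12.27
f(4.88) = -1343.62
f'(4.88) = -1139.60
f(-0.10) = 6.94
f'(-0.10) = 1.21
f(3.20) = -225.31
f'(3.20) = -308.17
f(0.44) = 7.76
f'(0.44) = 1.55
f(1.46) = 1.44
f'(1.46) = -23.31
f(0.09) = 7.19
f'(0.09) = 1.45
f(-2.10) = -51.96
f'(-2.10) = 107.31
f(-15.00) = -135095.83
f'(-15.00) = 35836.91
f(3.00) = -169.45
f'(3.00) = -251.65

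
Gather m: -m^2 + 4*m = -m^2 + 4*m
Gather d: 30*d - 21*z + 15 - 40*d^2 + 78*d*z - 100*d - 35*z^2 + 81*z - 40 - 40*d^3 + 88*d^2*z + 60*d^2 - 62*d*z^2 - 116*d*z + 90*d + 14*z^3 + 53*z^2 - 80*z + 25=-40*d^3 + d^2*(88*z + 20) + d*(-62*z^2 - 38*z + 20) + 14*z^3 + 18*z^2 - 20*z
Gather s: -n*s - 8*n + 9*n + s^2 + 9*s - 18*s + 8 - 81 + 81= n + s^2 + s*(-n - 9) + 8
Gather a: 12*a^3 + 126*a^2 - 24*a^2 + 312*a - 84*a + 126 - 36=12*a^3 + 102*a^2 + 228*a + 90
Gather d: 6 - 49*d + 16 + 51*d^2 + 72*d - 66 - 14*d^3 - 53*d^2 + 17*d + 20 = -14*d^3 - 2*d^2 + 40*d - 24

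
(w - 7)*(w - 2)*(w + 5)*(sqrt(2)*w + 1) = sqrt(2)*w^4 - 4*sqrt(2)*w^3 + w^3 - 31*sqrt(2)*w^2 - 4*w^2 - 31*w + 70*sqrt(2)*w + 70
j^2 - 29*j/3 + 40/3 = (j - 8)*(j - 5/3)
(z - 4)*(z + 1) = z^2 - 3*z - 4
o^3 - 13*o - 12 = (o - 4)*(o + 1)*(o + 3)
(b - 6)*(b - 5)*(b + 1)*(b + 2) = b^4 - 8*b^3 - b^2 + 68*b + 60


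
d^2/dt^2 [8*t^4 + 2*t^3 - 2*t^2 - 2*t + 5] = 96*t^2 + 12*t - 4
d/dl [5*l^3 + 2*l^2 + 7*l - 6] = 15*l^2 + 4*l + 7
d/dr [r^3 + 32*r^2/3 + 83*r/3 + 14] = 3*r^2 + 64*r/3 + 83/3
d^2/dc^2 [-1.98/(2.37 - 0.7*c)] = 1.9404/(0.7*c - 2.37)^3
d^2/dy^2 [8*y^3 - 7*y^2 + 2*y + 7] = 48*y - 14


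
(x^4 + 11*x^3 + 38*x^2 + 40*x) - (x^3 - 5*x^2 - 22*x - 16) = x^4 + 10*x^3 + 43*x^2 + 62*x + 16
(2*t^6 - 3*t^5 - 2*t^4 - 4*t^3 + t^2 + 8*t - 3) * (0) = 0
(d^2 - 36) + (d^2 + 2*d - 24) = 2*d^2 + 2*d - 60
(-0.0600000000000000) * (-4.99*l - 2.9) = 0.2994*l + 0.174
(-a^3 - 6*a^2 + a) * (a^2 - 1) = -a^5 - 6*a^4 + 2*a^3 + 6*a^2 - a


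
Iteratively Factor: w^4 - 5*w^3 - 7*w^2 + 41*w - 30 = (w - 1)*(w^3 - 4*w^2 - 11*w + 30) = (w - 5)*(w - 1)*(w^2 + w - 6) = (w - 5)*(w - 1)*(w + 3)*(w - 2)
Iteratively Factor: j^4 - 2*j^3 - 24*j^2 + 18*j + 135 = (j + 3)*(j^3 - 5*j^2 - 9*j + 45) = (j - 3)*(j + 3)*(j^2 - 2*j - 15) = (j - 5)*(j - 3)*(j + 3)*(j + 3)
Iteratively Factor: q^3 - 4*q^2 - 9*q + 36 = (q - 3)*(q^2 - q - 12) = (q - 4)*(q - 3)*(q + 3)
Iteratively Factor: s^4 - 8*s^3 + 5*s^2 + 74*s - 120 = (s - 5)*(s^3 - 3*s^2 - 10*s + 24) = (s - 5)*(s - 4)*(s^2 + s - 6) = (s - 5)*(s - 4)*(s + 3)*(s - 2)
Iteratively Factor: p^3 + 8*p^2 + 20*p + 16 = (p + 2)*(p^2 + 6*p + 8) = (p + 2)*(p + 4)*(p + 2)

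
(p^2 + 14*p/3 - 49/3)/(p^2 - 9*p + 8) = (3*p^2 + 14*p - 49)/(3*(p^2 - 9*p + 8))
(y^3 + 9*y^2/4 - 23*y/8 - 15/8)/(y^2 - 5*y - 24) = (8*y^2 - 6*y - 5)/(8*(y - 8))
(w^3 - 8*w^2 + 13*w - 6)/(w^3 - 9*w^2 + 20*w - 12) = (w - 1)/(w - 2)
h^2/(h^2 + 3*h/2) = 2*h/(2*h + 3)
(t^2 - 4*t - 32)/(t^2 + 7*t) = (t^2 - 4*t - 32)/(t*(t + 7))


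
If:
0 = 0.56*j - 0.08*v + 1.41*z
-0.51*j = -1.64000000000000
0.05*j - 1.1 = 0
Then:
No Solution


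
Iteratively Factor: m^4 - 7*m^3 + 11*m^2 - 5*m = (m)*(m^3 - 7*m^2 + 11*m - 5) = m*(m - 1)*(m^2 - 6*m + 5) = m*(m - 1)^2*(m - 5)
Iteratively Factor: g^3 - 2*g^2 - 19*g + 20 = (g - 1)*(g^2 - g - 20) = (g - 5)*(g - 1)*(g + 4)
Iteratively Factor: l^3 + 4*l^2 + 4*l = (l)*(l^2 + 4*l + 4) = l*(l + 2)*(l + 2)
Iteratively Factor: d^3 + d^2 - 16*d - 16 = (d + 4)*(d^2 - 3*d - 4) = (d - 4)*(d + 4)*(d + 1)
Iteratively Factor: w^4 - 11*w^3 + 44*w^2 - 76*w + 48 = (w - 2)*(w^3 - 9*w^2 + 26*w - 24) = (w - 3)*(w - 2)*(w^2 - 6*w + 8) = (w - 3)*(w - 2)^2*(w - 4)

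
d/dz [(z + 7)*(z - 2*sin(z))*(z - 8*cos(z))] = (z + 7)*(z - 2*sin(z))*(8*sin(z) + 1) - (z + 7)*(z - 8*cos(z))*(2*cos(z) - 1) + (z - 2*sin(z))*(z - 8*cos(z))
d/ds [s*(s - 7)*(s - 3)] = 3*s^2 - 20*s + 21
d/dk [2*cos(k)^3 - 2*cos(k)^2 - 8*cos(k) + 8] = 2*(-3*cos(k)^2 + 2*cos(k) + 4)*sin(k)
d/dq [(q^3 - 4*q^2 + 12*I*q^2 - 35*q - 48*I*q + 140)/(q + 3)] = (2*q^3 + q^2*(5 + 12*I) + q*(-24 + 72*I) - 245 - 144*I)/(q^2 + 6*q + 9)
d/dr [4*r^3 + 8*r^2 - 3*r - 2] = 12*r^2 + 16*r - 3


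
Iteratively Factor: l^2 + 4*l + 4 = (l + 2)*(l + 2)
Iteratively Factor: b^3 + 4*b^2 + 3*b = (b + 3)*(b^2 + b) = b*(b + 3)*(b + 1)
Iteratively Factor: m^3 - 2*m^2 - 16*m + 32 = (m - 4)*(m^2 + 2*m - 8) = (m - 4)*(m - 2)*(m + 4)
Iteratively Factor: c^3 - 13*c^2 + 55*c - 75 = (c - 5)*(c^2 - 8*c + 15) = (c - 5)^2*(c - 3)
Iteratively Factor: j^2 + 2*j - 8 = (j + 4)*(j - 2)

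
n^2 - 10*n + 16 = (n - 8)*(n - 2)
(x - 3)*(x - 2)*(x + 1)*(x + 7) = x^4 + 3*x^3 - 27*x^2 + 13*x + 42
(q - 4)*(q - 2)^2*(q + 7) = q^4 - q^3 - 36*q^2 + 124*q - 112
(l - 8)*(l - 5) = l^2 - 13*l + 40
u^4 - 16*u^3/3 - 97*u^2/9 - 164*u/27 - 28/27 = (u - 7)*(u + 1/3)*(u + 2/3)^2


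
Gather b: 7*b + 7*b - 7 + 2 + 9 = 14*b + 4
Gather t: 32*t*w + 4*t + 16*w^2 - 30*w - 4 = t*(32*w + 4) + 16*w^2 - 30*w - 4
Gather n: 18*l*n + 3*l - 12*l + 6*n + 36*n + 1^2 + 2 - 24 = -9*l + n*(18*l + 42) - 21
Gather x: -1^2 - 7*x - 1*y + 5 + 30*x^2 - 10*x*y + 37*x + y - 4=30*x^2 + x*(30 - 10*y)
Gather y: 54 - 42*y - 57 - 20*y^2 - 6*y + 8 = -20*y^2 - 48*y + 5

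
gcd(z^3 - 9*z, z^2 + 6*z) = z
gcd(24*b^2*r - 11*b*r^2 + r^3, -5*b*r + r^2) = r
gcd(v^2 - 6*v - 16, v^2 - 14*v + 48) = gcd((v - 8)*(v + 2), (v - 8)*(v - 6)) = v - 8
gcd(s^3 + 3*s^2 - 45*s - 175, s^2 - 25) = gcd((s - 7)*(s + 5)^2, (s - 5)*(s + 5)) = s + 5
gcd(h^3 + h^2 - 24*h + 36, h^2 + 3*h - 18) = h^2 + 3*h - 18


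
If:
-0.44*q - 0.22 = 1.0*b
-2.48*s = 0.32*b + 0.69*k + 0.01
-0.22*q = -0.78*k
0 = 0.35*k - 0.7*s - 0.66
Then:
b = -2.84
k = 1.68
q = 5.94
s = -0.10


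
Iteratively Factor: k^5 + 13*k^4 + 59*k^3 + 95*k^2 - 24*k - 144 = (k + 4)*(k^4 + 9*k^3 + 23*k^2 + 3*k - 36) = (k + 3)*(k + 4)*(k^3 + 6*k^2 + 5*k - 12) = (k - 1)*(k + 3)*(k + 4)*(k^2 + 7*k + 12) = (k - 1)*(k + 3)^2*(k + 4)*(k + 4)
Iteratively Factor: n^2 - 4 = (n + 2)*(n - 2)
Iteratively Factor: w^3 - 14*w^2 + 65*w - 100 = (w - 5)*(w^2 - 9*w + 20) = (w - 5)^2*(w - 4)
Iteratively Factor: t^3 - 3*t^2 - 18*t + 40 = (t - 5)*(t^2 + 2*t - 8) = (t - 5)*(t + 4)*(t - 2)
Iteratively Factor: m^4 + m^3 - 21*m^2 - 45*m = (m)*(m^3 + m^2 - 21*m - 45) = m*(m + 3)*(m^2 - 2*m - 15) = m*(m - 5)*(m + 3)*(m + 3)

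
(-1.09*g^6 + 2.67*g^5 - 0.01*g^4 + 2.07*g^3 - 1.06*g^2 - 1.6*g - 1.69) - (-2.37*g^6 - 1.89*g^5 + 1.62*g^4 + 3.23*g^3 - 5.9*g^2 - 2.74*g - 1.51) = 1.28*g^6 + 4.56*g^5 - 1.63*g^4 - 1.16*g^3 + 4.84*g^2 + 1.14*g - 0.18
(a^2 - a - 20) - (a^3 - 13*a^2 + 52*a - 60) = -a^3 + 14*a^2 - 53*a + 40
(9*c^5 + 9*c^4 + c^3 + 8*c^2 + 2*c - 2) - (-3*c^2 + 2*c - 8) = 9*c^5 + 9*c^4 + c^3 + 11*c^2 + 6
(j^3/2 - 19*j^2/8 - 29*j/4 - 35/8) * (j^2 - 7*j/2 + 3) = j^5/2 - 33*j^4/8 + 41*j^3/16 + 111*j^2/8 - 103*j/16 - 105/8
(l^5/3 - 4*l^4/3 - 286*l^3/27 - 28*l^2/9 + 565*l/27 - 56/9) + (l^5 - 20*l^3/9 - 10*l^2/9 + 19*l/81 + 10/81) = 4*l^5/3 - 4*l^4/3 - 346*l^3/27 - 38*l^2/9 + 1714*l/81 - 494/81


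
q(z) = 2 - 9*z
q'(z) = -9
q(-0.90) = 10.10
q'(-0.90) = -9.00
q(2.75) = -22.75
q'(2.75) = -9.00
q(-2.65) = 25.85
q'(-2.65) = -9.00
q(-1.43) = 14.87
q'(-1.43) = -9.00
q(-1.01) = 11.09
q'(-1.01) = -9.00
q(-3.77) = 35.93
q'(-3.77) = -9.00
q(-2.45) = 24.05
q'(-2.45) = -9.00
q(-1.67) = 17.03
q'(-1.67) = -9.00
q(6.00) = -52.00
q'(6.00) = -9.00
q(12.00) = -106.00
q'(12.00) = -9.00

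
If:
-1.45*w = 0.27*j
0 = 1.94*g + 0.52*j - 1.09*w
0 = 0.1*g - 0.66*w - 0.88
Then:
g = -3.83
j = 10.28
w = -1.91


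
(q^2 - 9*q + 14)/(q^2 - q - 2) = (q - 7)/(q + 1)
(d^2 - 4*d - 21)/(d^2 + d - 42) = (d^2 - 4*d - 21)/(d^2 + d - 42)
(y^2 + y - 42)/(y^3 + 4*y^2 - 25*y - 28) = (y - 6)/(y^2 - 3*y - 4)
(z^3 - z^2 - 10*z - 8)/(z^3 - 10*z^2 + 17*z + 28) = (z + 2)/(z - 7)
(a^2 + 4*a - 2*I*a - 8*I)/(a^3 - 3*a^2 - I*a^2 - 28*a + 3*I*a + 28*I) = (a - 2*I)/(a^2 - a*(7 + I) + 7*I)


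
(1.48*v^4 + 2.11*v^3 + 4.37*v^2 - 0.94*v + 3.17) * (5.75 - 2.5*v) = -3.7*v^5 + 3.235*v^4 + 1.2075*v^3 + 27.4775*v^2 - 13.33*v + 18.2275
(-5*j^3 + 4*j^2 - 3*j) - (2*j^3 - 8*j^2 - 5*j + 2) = -7*j^3 + 12*j^2 + 2*j - 2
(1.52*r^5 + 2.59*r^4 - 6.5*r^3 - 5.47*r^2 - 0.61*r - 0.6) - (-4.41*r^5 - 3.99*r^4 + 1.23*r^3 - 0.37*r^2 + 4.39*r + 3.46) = 5.93*r^5 + 6.58*r^4 - 7.73*r^3 - 5.1*r^2 - 5.0*r - 4.06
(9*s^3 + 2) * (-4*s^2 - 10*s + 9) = -36*s^5 - 90*s^4 + 81*s^3 - 8*s^2 - 20*s + 18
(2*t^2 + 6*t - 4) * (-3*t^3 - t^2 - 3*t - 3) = -6*t^5 - 20*t^4 - 20*t^2 - 6*t + 12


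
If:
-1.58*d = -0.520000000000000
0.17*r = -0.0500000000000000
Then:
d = 0.33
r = -0.29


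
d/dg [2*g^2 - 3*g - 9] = 4*g - 3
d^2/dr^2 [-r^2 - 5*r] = -2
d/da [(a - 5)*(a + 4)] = 2*a - 1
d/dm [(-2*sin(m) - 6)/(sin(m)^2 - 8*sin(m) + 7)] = 2*(sin(m)^2 + 6*sin(m) - 31)*cos(m)/(sin(m)^2 - 8*sin(m) + 7)^2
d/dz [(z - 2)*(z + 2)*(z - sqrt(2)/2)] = 3*z^2 - sqrt(2)*z - 4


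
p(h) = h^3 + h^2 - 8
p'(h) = 3*h^2 + 2*h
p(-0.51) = -7.87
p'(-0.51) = -0.24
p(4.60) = 110.50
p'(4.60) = 72.68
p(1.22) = -4.70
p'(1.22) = 6.91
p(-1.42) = -8.85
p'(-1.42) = 3.21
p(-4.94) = -104.15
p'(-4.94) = 63.33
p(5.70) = 209.68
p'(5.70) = 108.87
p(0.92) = -6.37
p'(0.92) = 4.38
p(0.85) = -6.66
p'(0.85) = 3.87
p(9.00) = 802.00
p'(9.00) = 261.00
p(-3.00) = -26.00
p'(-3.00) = 21.00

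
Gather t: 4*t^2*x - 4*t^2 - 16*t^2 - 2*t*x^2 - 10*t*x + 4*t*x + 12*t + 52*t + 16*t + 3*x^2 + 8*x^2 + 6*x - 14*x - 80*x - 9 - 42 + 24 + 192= t^2*(4*x - 20) + t*(-2*x^2 - 6*x + 80) + 11*x^2 - 88*x + 165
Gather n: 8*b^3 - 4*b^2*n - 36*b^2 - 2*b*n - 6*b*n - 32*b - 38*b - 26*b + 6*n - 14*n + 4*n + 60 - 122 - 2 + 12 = 8*b^3 - 36*b^2 - 96*b + n*(-4*b^2 - 8*b - 4) - 52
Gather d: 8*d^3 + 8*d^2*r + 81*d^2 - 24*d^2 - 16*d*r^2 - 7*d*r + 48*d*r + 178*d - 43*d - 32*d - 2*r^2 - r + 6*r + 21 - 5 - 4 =8*d^3 + d^2*(8*r + 57) + d*(-16*r^2 + 41*r + 103) - 2*r^2 + 5*r + 12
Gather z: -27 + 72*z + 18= 72*z - 9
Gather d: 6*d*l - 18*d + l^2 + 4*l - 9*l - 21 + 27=d*(6*l - 18) + l^2 - 5*l + 6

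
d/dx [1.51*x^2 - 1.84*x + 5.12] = 3.02*x - 1.84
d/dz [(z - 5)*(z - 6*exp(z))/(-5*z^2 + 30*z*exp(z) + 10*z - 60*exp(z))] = -3/(5*z^2 - 20*z + 20)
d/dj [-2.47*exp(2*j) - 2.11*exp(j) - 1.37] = (-4.94*exp(j) - 2.11)*exp(j)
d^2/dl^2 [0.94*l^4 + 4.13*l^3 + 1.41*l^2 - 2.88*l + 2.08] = 11.28*l^2 + 24.78*l + 2.82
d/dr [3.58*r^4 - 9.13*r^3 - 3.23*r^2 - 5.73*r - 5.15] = 14.32*r^3 - 27.39*r^2 - 6.46*r - 5.73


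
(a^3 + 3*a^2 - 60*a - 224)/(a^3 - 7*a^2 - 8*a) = (a^2 + 11*a + 28)/(a*(a + 1))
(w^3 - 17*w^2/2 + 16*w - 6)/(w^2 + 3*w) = (w^3 - 17*w^2/2 + 16*w - 6)/(w*(w + 3))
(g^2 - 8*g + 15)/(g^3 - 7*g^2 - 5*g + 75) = (g - 3)/(g^2 - 2*g - 15)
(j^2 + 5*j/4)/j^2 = (j + 5/4)/j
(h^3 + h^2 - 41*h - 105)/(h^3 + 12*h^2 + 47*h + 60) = (h - 7)/(h + 4)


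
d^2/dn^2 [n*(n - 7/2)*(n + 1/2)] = 6*n - 6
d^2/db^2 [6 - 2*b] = 0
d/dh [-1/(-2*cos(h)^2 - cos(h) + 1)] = (4*cos(h) + 1)*sin(h)/(cos(h) + cos(2*h))^2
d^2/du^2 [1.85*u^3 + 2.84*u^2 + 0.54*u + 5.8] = 11.1*u + 5.68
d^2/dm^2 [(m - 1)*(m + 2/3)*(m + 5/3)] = 6*m + 8/3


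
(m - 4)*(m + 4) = m^2 - 16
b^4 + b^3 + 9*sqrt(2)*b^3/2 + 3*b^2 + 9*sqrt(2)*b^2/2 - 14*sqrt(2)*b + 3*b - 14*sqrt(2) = (b + 1)*(b - sqrt(2))*(b + 2*sqrt(2))*(b + 7*sqrt(2)/2)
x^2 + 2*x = x*(x + 2)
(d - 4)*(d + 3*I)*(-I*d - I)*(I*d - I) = d^4 - 4*d^3 + 3*I*d^3 - d^2 - 12*I*d^2 + 4*d - 3*I*d + 12*I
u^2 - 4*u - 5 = (u - 5)*(u + 1)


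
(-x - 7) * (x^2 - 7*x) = -x^3 + 49*x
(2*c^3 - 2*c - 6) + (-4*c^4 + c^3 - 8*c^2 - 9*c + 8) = -4*c^4 + 3*c^3 - 8*c^2 - 11*c + 2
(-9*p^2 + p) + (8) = -9*p^2 + p + 8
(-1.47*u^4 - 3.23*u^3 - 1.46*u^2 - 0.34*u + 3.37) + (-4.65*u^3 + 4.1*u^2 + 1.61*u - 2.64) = -1.47*u^4 - 7.88*u^3 + 2.64*u^2 + 1.27*u + 0.73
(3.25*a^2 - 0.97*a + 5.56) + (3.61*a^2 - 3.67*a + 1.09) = 6.86*a^2 - 4.64*a + 6.65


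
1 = 1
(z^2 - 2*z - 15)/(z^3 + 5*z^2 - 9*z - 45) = (z - 5)/(z^2 + 2*z - 15)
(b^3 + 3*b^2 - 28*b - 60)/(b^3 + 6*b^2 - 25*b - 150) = (b + 2)/(b + 5)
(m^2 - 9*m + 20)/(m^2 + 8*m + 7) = (m^2 - 9*m + 20)/(m^2 + 8*m + 7)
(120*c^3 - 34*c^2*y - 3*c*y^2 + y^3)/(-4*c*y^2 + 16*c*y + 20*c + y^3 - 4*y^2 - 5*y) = (-30*c^2 + c*y + y^2)/(y^2 - 4*y - 5)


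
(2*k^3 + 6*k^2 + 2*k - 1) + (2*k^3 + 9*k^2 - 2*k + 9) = 4*k^3 + 15*k^2 + 8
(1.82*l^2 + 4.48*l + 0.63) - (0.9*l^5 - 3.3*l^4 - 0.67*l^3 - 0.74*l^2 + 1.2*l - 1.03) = -0.9*l^5 + 3.3*l^4 + 0.67*l^3 + 2.56*l^2 + 3.28*l + 1.66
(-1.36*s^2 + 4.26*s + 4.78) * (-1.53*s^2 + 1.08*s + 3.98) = 2.0808*s^4 - 7.9866*s^3 - 8.1254*s^2 + 22.1172*s + 19.0244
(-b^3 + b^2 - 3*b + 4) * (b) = -b^4 + b^3 - 3*b^2 + 4*b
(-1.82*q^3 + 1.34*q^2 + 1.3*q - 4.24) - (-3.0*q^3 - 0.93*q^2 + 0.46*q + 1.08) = 1.18*q^3 + 2.27*q^2 + 0.84*q - 5.32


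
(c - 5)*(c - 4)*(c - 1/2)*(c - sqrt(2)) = c^4 - 19*c^3/2 - sqrt(2)*c^3 + 19*sqrt(2)*c^2/2 + 49*c^2/2 - 49*sqrt(2)*c/2 - 10*c + 10*sqrt(2)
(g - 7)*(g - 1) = g^2 - 8*g + 7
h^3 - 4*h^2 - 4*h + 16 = (h - 4)*(h - 2)*(h + 2)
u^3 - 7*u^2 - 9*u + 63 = (u - 7)*(u - 3)*(u + 3)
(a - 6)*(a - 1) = a^2 - 7*a + 6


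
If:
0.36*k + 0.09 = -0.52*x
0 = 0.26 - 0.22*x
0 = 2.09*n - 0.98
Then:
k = -1.96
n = 0.47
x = 1.18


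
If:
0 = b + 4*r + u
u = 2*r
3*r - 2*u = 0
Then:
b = 0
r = 0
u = 0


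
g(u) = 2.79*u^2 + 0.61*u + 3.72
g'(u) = 5.58*u + 0.61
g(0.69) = 5.47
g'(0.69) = 4.46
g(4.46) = 61.94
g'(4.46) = 25.50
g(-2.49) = 19.50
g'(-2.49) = -13.28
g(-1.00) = 5.90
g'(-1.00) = -4.97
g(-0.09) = 3.69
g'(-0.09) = 0.11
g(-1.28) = 7.51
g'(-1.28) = -6.53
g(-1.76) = 11.29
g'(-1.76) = -9.21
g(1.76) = 13.44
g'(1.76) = 10.43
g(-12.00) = 398.16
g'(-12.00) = -66.35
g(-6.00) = 100.50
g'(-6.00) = -32.87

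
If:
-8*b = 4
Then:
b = -1/2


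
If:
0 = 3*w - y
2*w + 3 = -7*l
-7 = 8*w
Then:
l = -5/28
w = -7/8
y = -21/8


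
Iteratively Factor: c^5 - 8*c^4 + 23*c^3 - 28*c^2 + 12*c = (c - 1)*(c^4 - 7*c^3 + 16*c^2 - 12*c) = (c - 2)*(c - 1)*(c^3 - 5*c^2 + 6*c) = (c - 2)^2*(c - 1)*(c^2 - 3*c) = c*(c - 2)^2*(c - 1)*(c - 3)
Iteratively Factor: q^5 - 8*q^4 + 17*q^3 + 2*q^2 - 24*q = (q - 2)*(q^4 - 6*q^3 + 5*q^2 + 12*q) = (q - 4)*(q - 2)*(q^3 - 2*q^2 - 3*q) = q*(q - 4)*(q - 2)*(q^2 - 2*q - 3) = q*(q - 4)*(q - 2)*(q + 1)*(q - 3)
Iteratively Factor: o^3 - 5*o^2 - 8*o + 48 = (o + 3)*(o^2 - 8*o + 16) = (o - 4)*(o + 3)*(o - 4)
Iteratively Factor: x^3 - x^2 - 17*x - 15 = (x + 3)*(x^2 - 4*x - 5) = (x + 1)*(x + 3)*(x - 5)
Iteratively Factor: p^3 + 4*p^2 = (p + 4)*(p^2) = p*(p + 4)*(p)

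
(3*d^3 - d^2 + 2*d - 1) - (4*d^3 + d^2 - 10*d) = -d^3 - 2*d^2 + 12*d - 1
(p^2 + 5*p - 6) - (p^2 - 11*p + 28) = 16*p - 34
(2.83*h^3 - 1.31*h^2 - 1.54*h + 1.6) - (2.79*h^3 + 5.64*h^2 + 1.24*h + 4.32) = 0.04*h^3 - 6.95*h^2 - 2.78*h - 2.72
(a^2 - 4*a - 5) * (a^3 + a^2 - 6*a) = a^5 - 3*a^4 - 15*a^3 + 19*a^2 + 30*a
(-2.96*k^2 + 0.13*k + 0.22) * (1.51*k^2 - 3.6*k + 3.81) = -4.4696*k^4 + 10.8523*k^3 - 11.4134*k^2 - 0.2967*k + 0.8382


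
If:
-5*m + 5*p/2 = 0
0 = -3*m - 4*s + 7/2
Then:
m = 7/6 - 4*s/3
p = 7/3 - 8*s/3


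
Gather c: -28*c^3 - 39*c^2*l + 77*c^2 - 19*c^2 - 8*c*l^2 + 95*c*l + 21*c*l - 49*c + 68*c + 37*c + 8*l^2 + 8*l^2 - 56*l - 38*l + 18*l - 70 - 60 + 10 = -28*c^3 + c^2*(58 - 39*l) + c*(-8*l^2 + 116*l + 56) + 16*l^2 - 76*l - 120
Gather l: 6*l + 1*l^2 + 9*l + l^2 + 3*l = 2*l^2 + 18*l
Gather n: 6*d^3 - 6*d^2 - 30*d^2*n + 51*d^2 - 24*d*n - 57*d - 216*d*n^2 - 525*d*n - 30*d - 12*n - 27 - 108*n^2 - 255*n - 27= 6*d^3 + 45*d^2 - 87*d + n^2*(-216*d - 108) + n*(-30*d^2 - 549*d - 267) - 54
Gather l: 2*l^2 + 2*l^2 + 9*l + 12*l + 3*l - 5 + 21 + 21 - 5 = 4*l^2 + 24*l + 32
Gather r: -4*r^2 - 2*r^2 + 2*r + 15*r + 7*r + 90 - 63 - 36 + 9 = -6*r^2 + 24*r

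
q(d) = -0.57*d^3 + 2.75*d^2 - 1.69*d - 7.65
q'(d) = -1.71*d^2 + 5.5*d - 1.69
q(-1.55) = 3.70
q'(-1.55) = -14.32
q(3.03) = -3.38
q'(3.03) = -0.72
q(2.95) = -3.34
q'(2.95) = -0.35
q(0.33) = -7.93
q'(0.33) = -0.06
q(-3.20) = 44.60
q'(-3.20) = -36.80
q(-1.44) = 2.19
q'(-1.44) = -13.16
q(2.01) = -4.57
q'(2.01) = 2.46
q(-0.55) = -5.79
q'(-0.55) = -5.23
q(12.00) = -616.89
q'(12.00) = -181.93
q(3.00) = -3.36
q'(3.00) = -0.58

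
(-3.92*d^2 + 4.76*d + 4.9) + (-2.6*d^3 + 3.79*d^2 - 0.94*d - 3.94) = -2.6*d^3 - 0.13*d^2 + 3.82*d + 0.96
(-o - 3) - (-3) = -o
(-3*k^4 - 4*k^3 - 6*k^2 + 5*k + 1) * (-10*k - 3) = 30*k^5 + 49*k^4 + 72*k^3 - 32*k^2 - 25*k - 3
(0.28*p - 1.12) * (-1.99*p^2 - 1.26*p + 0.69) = -0.5572*p^3 + 1.876*p^2 + 1.6044*p - 0.7728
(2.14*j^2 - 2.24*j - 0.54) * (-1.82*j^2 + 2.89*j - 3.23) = -3.8948*j^4 + 10.2614*j^3 - 12.403*j^2 + 5.6746*j + 1.7442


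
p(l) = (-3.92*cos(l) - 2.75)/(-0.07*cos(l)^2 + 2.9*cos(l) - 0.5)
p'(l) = (-0.14*sin(l)*cos(l) + 2.9*sin(l))*(-3.92*cos(l) - 2.75)/(-0.07*cos(l)^2 + 2.9*cos(l) - 0.5)^2 + 3.92*sin(l)/(-0.07*cos(l)^2 + 2.9*cos(l) - 0.5) = (0.2744*cos(l)^2 + 0.385*cos(l) - 9.935)*sin(l)/(0.0049*cos(l)^4 - 0.406*cos(l)^3 + 8.48*cos(l)^2 - 2.9*cos(l) + 0.25)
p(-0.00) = -2.86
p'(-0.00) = 0.00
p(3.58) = -0.25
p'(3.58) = 0.42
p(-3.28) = -0.33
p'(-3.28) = -0.12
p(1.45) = 21.26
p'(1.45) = -427.19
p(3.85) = -0.08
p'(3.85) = 0.87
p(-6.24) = -2.86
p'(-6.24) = -0.07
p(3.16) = -0.34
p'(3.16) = 0.02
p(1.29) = -12.86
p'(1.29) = -105.92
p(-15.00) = -0.08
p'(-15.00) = 0.87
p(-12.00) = -3.19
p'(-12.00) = -1.40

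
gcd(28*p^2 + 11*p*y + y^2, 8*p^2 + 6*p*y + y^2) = 4*p + y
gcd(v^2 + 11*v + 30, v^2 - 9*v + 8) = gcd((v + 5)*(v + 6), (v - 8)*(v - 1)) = 1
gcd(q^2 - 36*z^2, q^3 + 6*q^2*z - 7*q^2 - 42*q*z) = q + 6*z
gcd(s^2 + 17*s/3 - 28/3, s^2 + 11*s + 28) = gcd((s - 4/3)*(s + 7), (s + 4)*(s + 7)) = s + 7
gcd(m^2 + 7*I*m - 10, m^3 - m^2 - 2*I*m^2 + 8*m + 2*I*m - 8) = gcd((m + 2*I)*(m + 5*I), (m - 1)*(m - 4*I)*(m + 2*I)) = m + 2*I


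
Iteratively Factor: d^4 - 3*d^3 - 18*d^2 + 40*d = (d - 5)*(d^3 + 2*d^2 - 8*d) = (d - 5)*(d + 4)*(d^2 - 2*d) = d*(d - 5)*(d + 4)*(d - 2)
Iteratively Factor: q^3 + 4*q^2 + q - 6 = (q + 2)*(q^2 + 2*q - 3) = (q - 1)*(q + 2)*(q + 3)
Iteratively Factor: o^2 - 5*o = (o - 5)*(o)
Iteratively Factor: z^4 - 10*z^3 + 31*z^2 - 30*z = (z)*(z^3 - 10*z^2 + 31*z - 30) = z*(z - 2)*(z^2 - 8*z + 15) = z*(z - 5)*(z - 2)*(z - 3)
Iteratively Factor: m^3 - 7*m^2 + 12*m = (m - 4)*(m^2 - 3*m) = (m - 4)*(m - 3)*(m)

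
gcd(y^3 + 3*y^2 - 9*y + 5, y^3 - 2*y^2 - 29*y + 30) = y^2 + 4*y - 5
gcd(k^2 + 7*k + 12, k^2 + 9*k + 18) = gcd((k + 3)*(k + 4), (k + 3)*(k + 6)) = k + 3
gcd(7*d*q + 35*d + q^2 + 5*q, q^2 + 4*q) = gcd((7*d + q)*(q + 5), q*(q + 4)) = 1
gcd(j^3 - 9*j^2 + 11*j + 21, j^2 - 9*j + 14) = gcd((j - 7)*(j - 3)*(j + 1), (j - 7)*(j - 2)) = j - 7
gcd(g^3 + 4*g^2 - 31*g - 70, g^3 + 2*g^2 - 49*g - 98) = g^2 + 9*g + 14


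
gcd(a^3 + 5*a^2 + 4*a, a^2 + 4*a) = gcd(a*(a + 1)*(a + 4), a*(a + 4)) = a^2 + 4*a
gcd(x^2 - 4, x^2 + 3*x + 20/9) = 1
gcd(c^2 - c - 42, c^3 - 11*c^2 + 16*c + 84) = c - 7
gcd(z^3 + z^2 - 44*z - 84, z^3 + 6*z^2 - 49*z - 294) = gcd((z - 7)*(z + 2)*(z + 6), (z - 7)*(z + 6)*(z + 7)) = z^2 - z - 42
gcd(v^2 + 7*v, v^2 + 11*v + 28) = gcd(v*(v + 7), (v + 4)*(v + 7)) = v + 7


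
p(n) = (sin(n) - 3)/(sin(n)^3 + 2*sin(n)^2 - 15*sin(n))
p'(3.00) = 9.93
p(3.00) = 1.38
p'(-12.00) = -0.58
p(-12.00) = 0.34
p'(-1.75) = 0.03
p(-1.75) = -0.25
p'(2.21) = 0.18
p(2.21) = 0.21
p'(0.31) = -2.04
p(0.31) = 0.62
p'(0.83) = -0.24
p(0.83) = 0.24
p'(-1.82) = 0.05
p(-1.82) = -0.26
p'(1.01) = -0.15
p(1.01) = 0.20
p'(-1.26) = -0.06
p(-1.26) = -0.26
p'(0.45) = -0.95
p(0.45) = 0.42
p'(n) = (sin(n) - 3)*(-3*sin(n)^2*cos(n) - 4*sin(n)*cos(n) + 15*cos(n))/(sin(n)^3 + 2*sin(n)^2 - 15*sin(n))^2 + cos(n)/(sin(n)^3 + 2*sin(n)^2 - 15*sin(n))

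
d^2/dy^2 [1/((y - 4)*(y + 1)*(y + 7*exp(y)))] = (-7*(y - 4)^2*(y + 1)^2*(y + 7*exp(y))*exp(y) + 2*(y - 4)^2*(y + 1)^2*(7*exp(y) + 1)^2 + 2*(y - 4)^2*(y + 1)*(y + 7*exp(y))*(7*exp(y) + 1) + 2*(y - 4)^2*(y + 7*exp(y))^2 + 2*(y - 4)*(y + 1)^2*(y + 7*exp(y))*(7*exp(y) + 1) + 2*(y - 4)*(y + 1)*(y + 7*exp(y))^2 + 2*(y + 1)^2*(y + 7*exp(y))^2)/((y - 4)^3*(y + 1)^3*(y + 7*exp(y))^3)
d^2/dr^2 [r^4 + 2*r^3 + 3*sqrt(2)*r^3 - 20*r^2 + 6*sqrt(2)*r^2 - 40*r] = 12*r^2 + 12*r + 18*sqrt(2)*r - 40 + 12*sqrt(2)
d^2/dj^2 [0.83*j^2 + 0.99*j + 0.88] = 1.66000000000000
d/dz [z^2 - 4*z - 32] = 2*z - 4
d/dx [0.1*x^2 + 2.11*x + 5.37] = 0.2*x + 2.11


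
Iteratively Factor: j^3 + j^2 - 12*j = (j + 4)*(j^2 - 3*j) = (j - 3)*(j + 4)*(j)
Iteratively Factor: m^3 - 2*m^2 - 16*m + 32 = (m - 2)*(m^2 - 16) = (m - 2)*(m + 4)*(m - 4)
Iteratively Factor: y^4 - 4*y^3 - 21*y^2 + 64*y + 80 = (y - 5)*(y^3 + y^2 - 16*y - 16) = (y - 5)*(y + 1)*(y^2 - 16) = (y - 5)*(y + 1)*(y + 4)*(y - 4)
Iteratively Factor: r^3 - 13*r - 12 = (r + 1)*(r^2 - r - 12) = (r + 1)*(r + 3)*(r - 4)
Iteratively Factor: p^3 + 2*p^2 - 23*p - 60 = (p + 4)*(p^2 - 2*p - 15) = (p + 3)*(p + 4)*(p - 5)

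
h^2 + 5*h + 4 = (h + 1)*(h + 4)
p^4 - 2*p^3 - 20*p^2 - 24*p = p*(p - 6)*(p + 2)^2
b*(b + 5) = b^2 + 5*b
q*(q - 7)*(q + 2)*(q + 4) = q^4 - q^3 - 34*q^2 - 56*q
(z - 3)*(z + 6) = z^2 + 3*z - 18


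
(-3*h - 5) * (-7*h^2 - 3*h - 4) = 21*h^3 + 44*h^2 + 27*h + 20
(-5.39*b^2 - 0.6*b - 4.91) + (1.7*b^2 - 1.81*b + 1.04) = -3.69*b^2 - 2.41*b - 3.87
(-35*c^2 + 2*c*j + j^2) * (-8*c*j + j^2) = 280*c^3*j - 51*c^2*j^2 - 6*c*j^3 + j^4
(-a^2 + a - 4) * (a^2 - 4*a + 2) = -a^4 + 5*a^3 - 10*a^2 + 18*a - 8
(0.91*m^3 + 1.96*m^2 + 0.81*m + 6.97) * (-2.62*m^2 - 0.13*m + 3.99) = -2.3842*m^5 - 5.2535*m^4 + 1.2539*m^3 - 10.5463*m^2 + 2.3258*m + 27.8103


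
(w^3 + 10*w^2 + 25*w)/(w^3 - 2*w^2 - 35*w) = (w + 5)/(w - 7)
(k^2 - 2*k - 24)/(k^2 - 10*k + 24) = (k + 4)/(k - 4)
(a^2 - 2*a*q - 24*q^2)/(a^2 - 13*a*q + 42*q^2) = (-a - 4*q)/(-a + 7*q)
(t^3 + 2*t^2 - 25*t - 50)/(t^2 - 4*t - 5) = (t^2 + 7*t + 10)/(t + 1)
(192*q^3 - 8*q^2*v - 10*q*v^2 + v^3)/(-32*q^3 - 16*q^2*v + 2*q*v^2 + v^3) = (-48*q^2 + 14*q*v - v^2)/(8*q^2 + 2*q*v - v^2)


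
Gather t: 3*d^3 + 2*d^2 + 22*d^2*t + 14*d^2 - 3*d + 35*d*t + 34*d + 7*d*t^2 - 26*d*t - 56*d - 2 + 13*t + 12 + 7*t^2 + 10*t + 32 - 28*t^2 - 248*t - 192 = 3*d^3 + 16*d^2 - 25*d + t^2*(7*d - 21) + t*(22*d^2 + 9*d - 225) - 150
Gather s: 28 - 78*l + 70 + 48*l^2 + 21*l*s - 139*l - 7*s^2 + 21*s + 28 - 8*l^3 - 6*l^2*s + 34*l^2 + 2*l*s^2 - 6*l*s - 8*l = -8*l^3 + 82*l^2 - 225*l + s^2*(2*l - 7) + s*(-6*l^2 + 15*l + 21) + 126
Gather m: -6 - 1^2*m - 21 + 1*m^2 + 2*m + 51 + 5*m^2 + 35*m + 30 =6*m^2 + 36*m + 54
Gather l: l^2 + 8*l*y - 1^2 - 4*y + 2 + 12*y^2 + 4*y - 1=l^2 + 8*l*y + 12*y^2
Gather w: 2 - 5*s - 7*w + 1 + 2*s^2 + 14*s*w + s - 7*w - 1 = 2*s^2 - 4*s + w*(14*s - 14) + 2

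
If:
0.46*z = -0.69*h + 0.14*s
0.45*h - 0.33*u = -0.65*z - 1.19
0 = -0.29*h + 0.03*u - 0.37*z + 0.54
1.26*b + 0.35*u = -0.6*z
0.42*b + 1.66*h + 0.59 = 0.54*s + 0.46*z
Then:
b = -0.70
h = 5.53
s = 19.55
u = 6.53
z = -2.35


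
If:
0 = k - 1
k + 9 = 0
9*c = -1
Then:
No Solution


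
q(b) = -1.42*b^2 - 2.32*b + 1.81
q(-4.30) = -14.47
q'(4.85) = -16.09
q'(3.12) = -11.18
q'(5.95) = -19.22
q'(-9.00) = 23.24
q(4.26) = -33.84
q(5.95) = -62.27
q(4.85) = -42.84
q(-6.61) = -44.90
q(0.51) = 0.26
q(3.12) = -19.25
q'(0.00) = -2.32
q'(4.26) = -14.42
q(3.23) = -20.50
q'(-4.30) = 9.89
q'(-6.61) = 16.45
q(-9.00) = -92.33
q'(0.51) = -3.77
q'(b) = -2.84*b - 2.32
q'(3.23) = -11.49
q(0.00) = 1.81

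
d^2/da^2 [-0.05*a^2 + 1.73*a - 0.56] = -0.100000000000000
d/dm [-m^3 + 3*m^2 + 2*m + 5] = -3*m^2 + 6*m + 2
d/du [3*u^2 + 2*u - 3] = 6*u + 2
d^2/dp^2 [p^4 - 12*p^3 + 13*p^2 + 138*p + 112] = 12*p^2 - 72*p + 26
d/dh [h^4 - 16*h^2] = 4*h*(h^2 - 8)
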